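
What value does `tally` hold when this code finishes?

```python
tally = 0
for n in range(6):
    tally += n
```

Let's trace through this code step by step.

Initialize: tally = 0
Entering loop: for n in range(6):

After execution: tally = 15
15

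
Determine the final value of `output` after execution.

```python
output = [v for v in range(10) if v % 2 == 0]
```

Let's trace through this code step by step.

Initialize: output = [v for v in range(10) if v % 2 == 0]

After execution: output = [0, 2, 4, 6, 8]
[0, 2, 4, 6, 8]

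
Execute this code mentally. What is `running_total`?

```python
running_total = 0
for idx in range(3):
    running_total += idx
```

Let's trace through this code step by step.

Initialize: running_total = 0
Entering loop: for idx in range(3):

After execution: running_total = 3
3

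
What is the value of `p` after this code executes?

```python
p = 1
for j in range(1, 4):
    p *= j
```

Let's trace through this code step by step.

Initialize: p = 1
Entering loop: for j in range(1, 4):

After execution: p = 6
6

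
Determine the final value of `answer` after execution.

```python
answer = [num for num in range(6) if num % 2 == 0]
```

Let's trace through this code step by step.

Initialize: answer = [num for num in range(6) if num % 2 == 0]

After execution: answer = [0, 2, 4]
[0, 2, 4]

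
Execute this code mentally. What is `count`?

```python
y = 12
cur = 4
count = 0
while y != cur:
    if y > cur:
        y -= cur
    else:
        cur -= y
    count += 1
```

Let's trace through this code step by step.

Initialize: y = 12
Initialize: cur = 4
Initialize: count = 0
Entering loop: while y != cur:

After execution: count = 2
2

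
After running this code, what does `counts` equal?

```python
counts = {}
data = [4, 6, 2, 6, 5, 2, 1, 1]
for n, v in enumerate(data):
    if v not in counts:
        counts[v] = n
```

Let's trace through this code step by step.

Initialize: counts = {}
Initialize: data = [4, 6, 2, 6, 5, 2, 1, 1]
Entering loop: for n, v in enumerate(data):

After execution: counts = {4: 0, 6: 1, 2: 2, 5: 4, 1: 6}
{4: 0, 6: 1, 2: 2, 5: 4, 1: 6}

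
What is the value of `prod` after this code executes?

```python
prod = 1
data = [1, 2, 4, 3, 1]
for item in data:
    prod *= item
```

Let's trace through this code step by step.

Initialize: prod = 1
Initialize: data = [1, 2, 4, 3, 1]
Entering loop: for item in data:

After execution: prod = 24
24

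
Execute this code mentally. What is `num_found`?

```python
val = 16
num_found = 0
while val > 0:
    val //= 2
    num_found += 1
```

Let's trace through this code step by step.

Initialize: val = 16
Initialize: num_found = 0
Entering loop: while val > 0:

After execution: num_found = 5
5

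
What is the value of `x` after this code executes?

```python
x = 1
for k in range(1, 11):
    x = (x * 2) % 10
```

Let's trace through this code step by step.

Initialize: x = 1
Entering loop: for k in range(1, 11):

After execution: x = 4
4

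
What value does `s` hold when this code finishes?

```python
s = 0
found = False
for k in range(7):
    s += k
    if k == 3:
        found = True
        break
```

Let's trace through this code step by step.

Initialize: s = 0
Initialize: found = False
Entering loop: for k in range(7):

After execution: s = 6
6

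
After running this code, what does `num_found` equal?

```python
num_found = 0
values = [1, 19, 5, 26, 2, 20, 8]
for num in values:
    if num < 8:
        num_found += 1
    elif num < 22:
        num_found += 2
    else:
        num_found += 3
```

Let's trace through this code step by step.

Initialize: num_found = 0
Initialize: values = [1, 19, 5, 26, 2, 20, 8]
Entering loop: for num in values:

After execution: num_found = 12
12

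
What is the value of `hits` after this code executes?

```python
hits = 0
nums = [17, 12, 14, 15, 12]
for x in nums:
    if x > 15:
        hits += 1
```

Let's trace through this code step by step.

Initialize: hits = 0
Initialize: nums = [17, 12, 14, 15, 12]
Entering loop: for x in nums:

After execution: hits = 1
1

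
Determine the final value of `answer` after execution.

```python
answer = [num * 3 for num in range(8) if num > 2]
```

Let's trace through this code step by step.

Initialize: answer = [num * 3 for num in range(8) if num > 2]

After execution: answer = [9, 12, 15, 18, 21]
[9, 12, 15, 18, 21]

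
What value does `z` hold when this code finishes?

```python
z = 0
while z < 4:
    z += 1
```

Let's trace through this code step by step.

Initialize: z = 0
Entering loop: while z < 4:

After execution: z = 4
4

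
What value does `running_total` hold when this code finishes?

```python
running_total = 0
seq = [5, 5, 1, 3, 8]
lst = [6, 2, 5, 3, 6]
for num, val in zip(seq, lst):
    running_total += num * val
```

Let's trace through this code step by step.

Initialize: running_total = 0
Initialize: seq = [5, 5, 1, 3, 8]
Initialize: lst = [6, 2, 5, 3, 6]
Entering loop: for num, val in zip(seq, lst):

After execution: running_total = 102
102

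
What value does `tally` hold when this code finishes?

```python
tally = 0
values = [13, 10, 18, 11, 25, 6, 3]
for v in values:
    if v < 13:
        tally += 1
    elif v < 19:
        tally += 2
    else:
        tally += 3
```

Let's trace through this code step by step.

Initialize: tally = 0
Initialize: values = [13, 10, 18, 11, 25, 6, 3]
Entering loop: for v in values:

After execution: tally = 11
11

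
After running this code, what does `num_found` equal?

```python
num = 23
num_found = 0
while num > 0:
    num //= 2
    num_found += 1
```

Let's trace through this code step by step.

Initialize: num = 23
Initialize: num_found = 0
Entering loop: while num > 0:

After execution: num_found = 5
5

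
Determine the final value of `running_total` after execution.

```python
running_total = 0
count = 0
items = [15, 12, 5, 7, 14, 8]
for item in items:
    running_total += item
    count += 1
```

Let's trace through this code step by step.

Initialize: running_total = 0
Initialize: count = 0
Initialize: items = [15, 12, 5, 7, 14, 8]
Entering loop: for item in items:

After execution: running_total = 61
61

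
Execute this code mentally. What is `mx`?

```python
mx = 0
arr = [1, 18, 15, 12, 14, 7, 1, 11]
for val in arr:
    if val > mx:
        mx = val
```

Let's trace through this code step by step.

Initialize: mx = 0
Initialize: arr = [1, 18, 15, 12, 14, 7, 1, 11]
Entering loop: for val in arr:

After execution: mx = 18
18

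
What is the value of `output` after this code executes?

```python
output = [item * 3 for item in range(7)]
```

Let's trace through this code step by step.

Initialize: output = [item * 3 for item in range(7)]

After execution: output = [0, 3, 6, 9, 12, 15, 18]
[0, 3, 6, 9, 12, 15, 18]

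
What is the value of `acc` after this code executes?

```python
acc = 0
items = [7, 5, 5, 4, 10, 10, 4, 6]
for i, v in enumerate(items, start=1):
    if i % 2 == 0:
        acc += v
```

Let's trace through this code step by step.

Initialize: acc = 0
Initialize: items = [7, 5, 5, 4, 10, 10, 4, 6]
Entering loop: for i, v in enumerate(items, start=1):

After execution: acc = 25
25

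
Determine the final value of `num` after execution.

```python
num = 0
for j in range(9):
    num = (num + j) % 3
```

Let's trace through this code step by step.

Initialize: num = 0
Entering loop: for j in range(9):

After execution: num = 0
0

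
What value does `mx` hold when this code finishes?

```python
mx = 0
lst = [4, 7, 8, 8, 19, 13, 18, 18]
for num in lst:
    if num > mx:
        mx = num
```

Let's trace through this code step by step.

Initialize: mx = 0
Initialize: lst = [4, 7, 8, 8, 19, 13, 18, 18]
Entering loop: for num in lst:

After execution: mx = 19
19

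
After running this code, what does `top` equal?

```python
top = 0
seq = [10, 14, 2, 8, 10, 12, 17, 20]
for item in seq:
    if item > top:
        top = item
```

Let's trace through this code step by step.

Initialize: top = 0
Initialize: seq = [10, 14, 2, 8, 10, 12, 17, 20]
Entering loop: for item in seq:

After execution: top = 20
20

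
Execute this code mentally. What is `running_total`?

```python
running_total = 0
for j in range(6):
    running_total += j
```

Let's trace through this code step by step.

Initialize: running_total = 0
Entering loop: for j in range(6):

After execution: running_total = 15
15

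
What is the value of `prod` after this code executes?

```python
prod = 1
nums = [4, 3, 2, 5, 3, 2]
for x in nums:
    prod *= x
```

Let's trace through this code step by step.

Initialize: prod = 1
Initialize: nums = [4, 3, 2, 5, 3, 2]
Entering loop: for x in nums:

After execution: prod = 720
720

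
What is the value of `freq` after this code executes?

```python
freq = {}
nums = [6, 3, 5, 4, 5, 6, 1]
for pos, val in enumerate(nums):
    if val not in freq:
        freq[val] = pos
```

Let's trace through this code step by step.

Initialize: freq = {}
Initialize: nums = [6, 3, 5, 4, 5, 6, 1]
Entering loop: for pos, val in enumerate(nums):

After execution: freq = {6: 0, 3: 1, 5: 2, 4: 3, 1: 6}
{6: 0, 3: 1, 5: 2, 4: 3, 1: 6}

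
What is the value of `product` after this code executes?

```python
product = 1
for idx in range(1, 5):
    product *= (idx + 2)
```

Let's trace through this code step by step.

Initialize: product = 1
Entering loop: for idx in range(1, 5):

After execution: product = 360
360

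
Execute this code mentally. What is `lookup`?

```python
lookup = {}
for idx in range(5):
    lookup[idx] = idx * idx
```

Let's trace through this code step by step.

Initialize: lookup = {}
Entering loop: for idx in range(5):

After execution: lookup = {0: 0, 1: 1, 2: 4, 3: 9, 4: 16}
{0: 0, 1: 1, 2: 4, 3: 9, 4: 16}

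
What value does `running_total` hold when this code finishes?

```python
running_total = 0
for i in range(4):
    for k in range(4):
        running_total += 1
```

Let's trace through this code step by step.

Initialize: running_total = 0
Entering loop: for i in range(4):

After execution: running_total = 16
16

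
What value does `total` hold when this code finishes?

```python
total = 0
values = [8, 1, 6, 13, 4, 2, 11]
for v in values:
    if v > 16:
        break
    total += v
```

Let's trace through this code step by step.

Initialize: total = 0
Initialize: values = [8, 1, 6, 13, 4, 2, 11]
Entering loop: for v in values:

After execution: total = 45
45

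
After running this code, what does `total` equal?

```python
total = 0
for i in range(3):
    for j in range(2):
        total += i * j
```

Let's trace through this code step by step.

Initialize: total = 0
Entering loop: for i in range(3):

After execution: total = 3
3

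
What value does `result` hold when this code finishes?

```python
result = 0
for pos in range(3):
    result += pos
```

Let's trace through this code step by step.

Initialize: result = 0
Entering loop: for pos in range(3):

After execution: result = 3
3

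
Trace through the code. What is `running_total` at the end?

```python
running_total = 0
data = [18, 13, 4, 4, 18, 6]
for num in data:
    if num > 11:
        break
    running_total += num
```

Let's trace through this code step by step.

Initialize: running_total = 0
Initialize: data = [18, 13, 4, 4, 18, 6]
Entering loop: for num in data:

After execution: running_total = 0
0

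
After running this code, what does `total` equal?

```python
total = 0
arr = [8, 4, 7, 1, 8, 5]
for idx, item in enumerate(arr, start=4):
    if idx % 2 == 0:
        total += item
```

Let's trace through this code step by step.

Initialize: total = 0
Initialize: arr = [8, 4, 7, 1, 8, 5]
Entering loop: for idx, item in enumerate(arr, start=4):

After execution: total = 23
23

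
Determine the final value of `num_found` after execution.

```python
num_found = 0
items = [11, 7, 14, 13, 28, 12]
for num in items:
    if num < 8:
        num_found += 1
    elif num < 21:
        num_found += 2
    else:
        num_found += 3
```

Let's trace through this code step by step.

Initialize: num_found = 0
Initialize: items = [11, 7, 14, 13, 28, 12]
Entering loop: for num in items:

After execution: num_found = 12
12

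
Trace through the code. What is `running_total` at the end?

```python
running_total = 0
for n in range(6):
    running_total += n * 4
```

Let's trace through this code step by step.

Initialize: running_total = 0
Entering loop: for n in range(6):

After execution: running_total = 60
60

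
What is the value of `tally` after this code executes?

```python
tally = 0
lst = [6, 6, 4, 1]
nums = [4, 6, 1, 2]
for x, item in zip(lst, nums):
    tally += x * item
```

Let's trace through this code step by step.

Initialize: tally = 0
Initialize: lst = [6, 6, 4, 1]
Initialize: nums = [4, 6, 1, 2]
Entering loop: for x, item in zip(lst, nums):

After execution: tally = 66
66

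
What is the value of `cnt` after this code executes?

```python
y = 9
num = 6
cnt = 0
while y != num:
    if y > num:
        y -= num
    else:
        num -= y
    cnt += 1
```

Let's trace through this code step by step.

Initialize: y = 9
Initialize: num = 6
Initialize: cnt = 0
Entering loop: while y != num:

After execution: cnt = 2
2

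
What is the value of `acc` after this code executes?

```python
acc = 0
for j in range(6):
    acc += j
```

Let's trace through this code step by step.

Initialize: acc = 0
Entering loop: for j in range(6):

After execution: acc = 15
15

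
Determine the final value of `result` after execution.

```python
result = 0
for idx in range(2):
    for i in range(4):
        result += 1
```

Let's trace through this code step by step.

Initialize: result = 0
Entering loop: for idx in range(2):

After execution: result = 8
8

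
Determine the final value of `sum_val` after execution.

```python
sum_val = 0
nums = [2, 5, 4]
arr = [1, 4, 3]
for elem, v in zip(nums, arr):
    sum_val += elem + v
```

Let's trace through this code step by step.

Initialize: sum_val = 0
Initialize: nums = [2, 5, 4]
Initialize: arr = [1, 4, 3]
Entering loop: for elem, v in zip(nums, arr):

After execution: sum_val = 19
19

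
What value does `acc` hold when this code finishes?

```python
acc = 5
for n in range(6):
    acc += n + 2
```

Let's trace through this code step by step.

Initialize: acc = 5
Entering loop: for n in range(6):

After execution: acc = 32
32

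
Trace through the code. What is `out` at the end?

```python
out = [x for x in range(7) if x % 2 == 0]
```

Let's trace through this code step by step.

Initialize: out = [x for x in range(7) if x % 2 == 0]

After execution: out = [0, 2, 4, 6]
[0, 2, 4, 6]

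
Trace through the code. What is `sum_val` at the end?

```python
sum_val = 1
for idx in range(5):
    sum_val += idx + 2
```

Let's trace through this code step by step.

Initialize: sum_val = 1
Entering loop: for idx in range(5):

After execution: sum_val = 21
21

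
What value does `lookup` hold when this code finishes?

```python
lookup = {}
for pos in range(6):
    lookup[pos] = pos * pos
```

Let's trace through this code step by step.

Initialize: lookup = {}
Entering loop: for pos in range(6):

After execution: lookup = {0: 0, 1: 1, 2: 4, 3: 9, 4: 16, 5: 25}
{0: 0, 1: 1, 2: 4, 3: 9, 4: 16, 5: 25}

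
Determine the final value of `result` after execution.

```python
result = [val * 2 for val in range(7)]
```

Let's trace through this code step by step.

Initialize: result = [val * 2 for val in range(7)]

After execution: result = [0, 2, 4, 6, 8, 10, 12]
[0, 2, 4, 6, 8, 10, 12]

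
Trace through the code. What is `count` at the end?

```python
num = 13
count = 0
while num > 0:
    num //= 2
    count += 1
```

Let's trace through this code step by step.

Initialize: num = 13
Initialize: count = 0
Entering loop: while num > 0:

After execution: count = 4
4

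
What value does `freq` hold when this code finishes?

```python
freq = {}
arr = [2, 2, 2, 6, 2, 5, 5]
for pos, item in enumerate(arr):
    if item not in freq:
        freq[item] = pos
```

Let's trace through this code step by step.

Initialize: freq = {}
Initialize: arr = [2, 2, 2, 6, 2, 5, 5]
Entering loop: for pos, item in enumerate(arr):

After execution: freq = {2: 0, 6: 3, 5: 5}
{2: 0, 6: 3, 5: 5}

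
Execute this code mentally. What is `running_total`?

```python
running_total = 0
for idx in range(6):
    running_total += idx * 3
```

Let's trace through this code step by step.

Initialize: running_total = 0
Entering loop: for idx in range(6):

After execution: running_total = 45
45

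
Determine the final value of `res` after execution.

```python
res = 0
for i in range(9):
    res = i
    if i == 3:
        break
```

Let's trace through this code step by step.

Initialize: res = 0
Entering loop: for i in range(9):

After execution: res = 3
3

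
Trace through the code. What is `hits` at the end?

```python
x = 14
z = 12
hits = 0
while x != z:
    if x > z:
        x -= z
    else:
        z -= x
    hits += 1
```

Let's trace through this code step by step.

Initialize: x = 14
Initialize: z = 12
Initialize: hits = 0
Entering loop: while x != z:

After execution: hits = 6
6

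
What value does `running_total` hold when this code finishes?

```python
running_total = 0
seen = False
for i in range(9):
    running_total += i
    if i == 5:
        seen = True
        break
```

Let's trace through this code step by step.

Initialize: running_total = 0
Initialize: seen = False
Entering loop: for i in range(9):

After execution: running_total = 15
15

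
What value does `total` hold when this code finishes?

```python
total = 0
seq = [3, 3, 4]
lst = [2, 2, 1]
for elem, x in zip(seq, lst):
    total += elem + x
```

Let's trace through this code step by step.

Initialize: total = 0
Initialize: seq = [3, 3, 4]
Initialize: lst = [2, 2, 1]
Entering loop: for elem, x in zip(seq, lst):

After execution: total = 15
15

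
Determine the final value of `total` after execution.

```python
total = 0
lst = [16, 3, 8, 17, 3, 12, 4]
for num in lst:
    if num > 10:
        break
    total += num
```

Let's trace through this code step by step.

Initialize: total = 0
Initialize: lst = [16, 3, 8, 17, 3, 12, 4]
Entering loop: for num in lst:

After execution: total = 0
0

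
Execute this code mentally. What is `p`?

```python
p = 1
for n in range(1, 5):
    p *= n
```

Let's trace through this code step by step.

Initialize: p = 1
Entering loop: for n in range(1, 5):

After execution: p = 24
24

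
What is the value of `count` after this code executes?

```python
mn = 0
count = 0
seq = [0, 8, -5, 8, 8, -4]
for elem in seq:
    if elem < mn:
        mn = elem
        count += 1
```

Let's trace through this code step by step.

Initialize: mn = 0
Initialize: count = 0
Initialize: seq = [0, 8, -5, 8, 8, -4]
Entering loop: for elem in seq:

After execution: count = 1
1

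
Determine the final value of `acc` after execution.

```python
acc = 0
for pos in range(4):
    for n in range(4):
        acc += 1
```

Let's trace through this code step by step.

Initialize: acc = 0
Entering loop: for pos in range(4):

After execution: acc = 16
16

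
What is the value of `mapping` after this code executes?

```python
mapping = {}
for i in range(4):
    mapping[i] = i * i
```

Let's trace through this code step by step.

Initialize: mapping = {}
Entering loop: for i in range(4):

After execution: mapping = {0: 0, 1: 1, 2: 4, 3: 9}
{0: 0, 1: 1, 2: 4, 3: 9}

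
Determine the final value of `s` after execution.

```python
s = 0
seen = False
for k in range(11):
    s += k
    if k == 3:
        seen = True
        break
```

Let's trace through this code step by step.

Initialize: s = 0
Initialize: seen = False
Entering loop: for k in range(11):

After execution: s = 6
6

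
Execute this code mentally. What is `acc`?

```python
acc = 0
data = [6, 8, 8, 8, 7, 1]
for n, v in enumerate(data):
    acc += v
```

Let's trace through this code step by step.

Initialize: acc = 0
Initialize: data = [6, 8, 8, 8, 7, 1]
Entering loop: for n, v in enumerate(data):

After execution: acc = 38
38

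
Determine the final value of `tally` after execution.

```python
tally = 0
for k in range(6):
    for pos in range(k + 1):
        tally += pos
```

Let's trace through this code step by step.

Initialize: tally = 0
Entering loop: for k in range(6):

After execution: tally = 35
35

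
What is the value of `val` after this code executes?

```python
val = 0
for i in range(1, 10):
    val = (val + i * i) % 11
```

Let's trace through this code step by step.

Initialize: val = 0
Entering loop: for i in range(1, 10):

After execution: val = 10
10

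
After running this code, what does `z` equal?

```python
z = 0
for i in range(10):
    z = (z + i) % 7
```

Let's trace through this code step by step.

Initialize: z = 0
Entering loop: for i in range(10):

After execution: z = 3
3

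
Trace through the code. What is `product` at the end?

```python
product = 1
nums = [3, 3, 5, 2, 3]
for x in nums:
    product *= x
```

Let's trace through this code step by step.

Initialize: product = 1
Initialize: nums = [3, 3, 5, 2, 3]
Entering loop: for x in nums:

After execution: product = 270
270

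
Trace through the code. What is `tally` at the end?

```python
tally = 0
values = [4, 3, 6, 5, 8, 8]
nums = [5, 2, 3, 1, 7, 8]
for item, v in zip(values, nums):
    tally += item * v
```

Let's trace through this code step by step.

Initialize: tally = 0
Initialize: values = [4, 3, 6, 5, 8, 8]
Initialize: nums = [5, 2, 3, 1, 7, 8]
Entering loop: for item, v in zip(values, nums):

After execution: tally = 169
169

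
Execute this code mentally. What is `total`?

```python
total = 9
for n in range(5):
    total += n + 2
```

Let's trace through this code step by step.

Initialize: total = 9
Entering loop: for n in range(5):

After execution: total = 29
29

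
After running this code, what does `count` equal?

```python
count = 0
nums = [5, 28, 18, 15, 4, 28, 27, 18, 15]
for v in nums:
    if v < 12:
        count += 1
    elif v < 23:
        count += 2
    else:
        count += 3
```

Let's trace through this code step by step.

Initialize: count = 0
Initialize: nums = [5, 28, 18, 15, 4, 28, 27, 18, 15]
Entering loop: for v in nums:

After execution: count = 19
19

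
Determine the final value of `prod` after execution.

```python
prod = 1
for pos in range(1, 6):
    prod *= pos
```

Let's trace through this code step by step.

Initialize: prod = 1
Entering loop: for pos in range(1, 6):

After execution: prod = 120
120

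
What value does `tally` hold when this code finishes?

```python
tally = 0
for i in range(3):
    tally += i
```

Let's trace through this code step by step.

Initialize: tally = 0
Entering loop: for i in range(3):

After execution: tally = 3
3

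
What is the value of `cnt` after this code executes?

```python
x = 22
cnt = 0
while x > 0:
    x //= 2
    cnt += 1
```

Let's trace through this code step by step.

Initialize: x = 22
Initialize: cnt = 0
Entering loop: while x > 0:

After execution: cnt = 5
5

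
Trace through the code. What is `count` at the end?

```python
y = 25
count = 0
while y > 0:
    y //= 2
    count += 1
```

Let's trace through this code step by step.

Initialize: y = 25
Initialize: count = 0
Entering loop: while y > 0:

After execution: count = 5
5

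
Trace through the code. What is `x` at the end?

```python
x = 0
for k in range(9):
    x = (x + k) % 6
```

Let's trace through this code step by step.

Initialize: x = 0
Entering loop: for k in range(9):

After execution: x = 0
0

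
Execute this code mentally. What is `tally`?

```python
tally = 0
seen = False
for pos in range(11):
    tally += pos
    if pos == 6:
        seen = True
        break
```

Let's trace through this code step by step.

Initialize: tally = 0
Initialize: seen = False
Entering loop: for pos in range(11):

After execution: tally = 21
21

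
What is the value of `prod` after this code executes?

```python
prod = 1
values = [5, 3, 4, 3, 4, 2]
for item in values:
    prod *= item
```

Let's trace through this code step by step.

Initialize: prod = 1
Initialize: values = [5, 3, 4, 3, 4, 2]
Entering loop: for item in values:

After execution: prod = 1440
1440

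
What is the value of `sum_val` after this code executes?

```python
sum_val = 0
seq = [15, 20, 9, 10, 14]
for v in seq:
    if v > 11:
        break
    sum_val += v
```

Let's trace through this code step by step.

Initialize: sum_val = 0
Initialize: seq = [15, 20, 9, 10, 14]
Entering loop: for v in seq:

After execution: sum_val = 0
0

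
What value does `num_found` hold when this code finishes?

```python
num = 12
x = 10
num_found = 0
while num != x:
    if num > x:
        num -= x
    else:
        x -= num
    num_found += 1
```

Let's trace through this code step by step.

Initialize: num = 12
Initialize: x = 10
Initialize: num_found = 0
Entering loop: while num != x:

After execution: num_found = 5
5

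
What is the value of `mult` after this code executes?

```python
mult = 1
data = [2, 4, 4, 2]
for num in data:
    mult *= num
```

Let's trace through this code step by step.

Initialize: mult = 1
Initialize: data = [2, 4, 4, 2]
Entering loop: for num in data:

After execution: mult = 64
64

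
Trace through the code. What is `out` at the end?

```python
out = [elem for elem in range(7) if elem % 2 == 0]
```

Let's trace through this code step by step.

Initialize: out = [elem for elem in range(7) if elem % 2 == 0]

After execution: out = [0, 2, 4, 6]
[0, 2, 4, 6]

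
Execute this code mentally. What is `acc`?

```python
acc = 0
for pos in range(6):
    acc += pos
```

Let's trace through this code step by step.

Initialize: acc = 0
Entering loop: for pos in range(6):

After execution: acc = 15
15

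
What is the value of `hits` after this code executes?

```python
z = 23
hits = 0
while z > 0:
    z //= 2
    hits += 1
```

Let's trace through this code step by step.

Initialize: z = 23
Initialize: hits = 0
Entering loop: while z > 0:

After execution: hits = 5
5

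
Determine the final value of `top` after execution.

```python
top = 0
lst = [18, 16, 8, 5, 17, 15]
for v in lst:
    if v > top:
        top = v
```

Let's trace through this code step by step.

Initialize: top = 0
Initialize: lst = [18, 16, 8, 5, 17, 15]
Entering loop: for v in lst:

After execution: top = 18
18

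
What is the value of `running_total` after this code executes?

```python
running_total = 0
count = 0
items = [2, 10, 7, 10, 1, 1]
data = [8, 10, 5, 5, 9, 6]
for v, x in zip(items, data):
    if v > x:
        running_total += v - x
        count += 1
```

Let's trace through this code step by step.

Initialize: running_total = 0
Initialize: count = 0
Initialize: items = [2, 10, 7, 10, 1, 1]
Initialize: data = [8, 10, 5, 5, 9, 6]
Entering loop: for v, x in zip(items, data):

After execution: running_total = 7
7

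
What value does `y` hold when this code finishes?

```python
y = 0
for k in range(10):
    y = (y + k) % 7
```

Let's trace through this code step by step.

Initialize: y = 0
Entering loop: for k in range(10):

After execution: y = 3
3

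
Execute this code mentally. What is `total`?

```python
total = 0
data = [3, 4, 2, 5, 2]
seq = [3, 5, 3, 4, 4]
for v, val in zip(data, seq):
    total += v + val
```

Let's trace through this code step by step.

Initialize: total = 0
Initialize: data = [3, 4, 2, 5, 2]
Initialize: seq = [3, 5, 3, 4, 4]
Entering loop: for v, val in zip(data, seq):

After execution: total = 35
35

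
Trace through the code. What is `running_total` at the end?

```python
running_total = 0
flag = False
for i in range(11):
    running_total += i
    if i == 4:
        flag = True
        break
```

Let's trace through this code step by step.

Initialize: running_total = 0
Initialize: flag = False
Entering loop: for i in range(11):

After execution: running_total = 10
10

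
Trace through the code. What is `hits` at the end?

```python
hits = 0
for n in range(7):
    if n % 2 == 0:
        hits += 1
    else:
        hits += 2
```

Let's trace through this code step by step.

Initialize: hits = 0
Entering loop: for n in range(7):

After execution: hits = 10
10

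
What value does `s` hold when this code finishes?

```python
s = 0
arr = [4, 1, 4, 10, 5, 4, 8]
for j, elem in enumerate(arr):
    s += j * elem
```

Let's trace through this code step by step.

Initialize: s = 0
Initialize: arr = [4, 1, 4, 10, 5, 4, 8]
Entering loop: for j, elem in enumerate(arr):

After execution: s = 127
127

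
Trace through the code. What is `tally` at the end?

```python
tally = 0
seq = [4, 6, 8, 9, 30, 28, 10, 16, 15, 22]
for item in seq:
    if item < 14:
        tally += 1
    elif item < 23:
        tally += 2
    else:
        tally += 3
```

Let's trace through this code step by step.

Initialize: tally = 0
Initialize: seq = [4, 6, 8, 9, 30, 28, 10, 16, 15, 22]
Entering loop: for item in seq:

After execution: tally = 17
17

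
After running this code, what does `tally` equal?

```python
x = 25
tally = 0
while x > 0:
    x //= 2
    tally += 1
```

Let's trace through this code step by step.

Initialize: x = 25
Initialize: tally = 0
Entering loop: while x > 0:

After execution: tally = 5
5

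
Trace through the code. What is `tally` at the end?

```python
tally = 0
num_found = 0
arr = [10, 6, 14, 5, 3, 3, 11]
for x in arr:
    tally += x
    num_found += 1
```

Let's trace through this code step by step.

Initialize: tally = 0
Initialize: num_found = 0
Initialize: arr = [10, 6, 14, 5, 3, 3, 11]
Entering loop: for x in arr:

After execution: tally = 52
52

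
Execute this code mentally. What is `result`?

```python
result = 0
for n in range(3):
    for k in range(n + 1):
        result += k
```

Let's trace through this code step by step.

Initialize: result = 0
Entering loop: for n in range(3):

After execution: result = 4
4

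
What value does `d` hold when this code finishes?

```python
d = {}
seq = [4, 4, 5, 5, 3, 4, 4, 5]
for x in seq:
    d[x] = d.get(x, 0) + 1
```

Let's trace through this code step by step.

Initialize: d = {}
Initialize: seq = [4, 4, 5, 5, 3, 4, 4, 5]
Entering loop: for x in seq:

After execution: d = {4: 4, 5: 3, 3: 1}
{4: 4, 5: 3, 3: 1}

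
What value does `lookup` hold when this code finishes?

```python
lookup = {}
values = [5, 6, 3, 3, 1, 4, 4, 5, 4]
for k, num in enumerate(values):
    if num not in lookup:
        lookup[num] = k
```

Let's trace through this code step by step.

Initialize: lookup = {}
Initialize: values = [5, 6, 3, 3, 1, 4, 4, 5, 4]
Entering loop: for k, num in enumerate(values):

After execution: lookup = {5: 0, 6: 1, 3: 2, 1: 4, 4: 5}
{5: 0, 6: 1, 3: 2, 1: 4, 4: 5}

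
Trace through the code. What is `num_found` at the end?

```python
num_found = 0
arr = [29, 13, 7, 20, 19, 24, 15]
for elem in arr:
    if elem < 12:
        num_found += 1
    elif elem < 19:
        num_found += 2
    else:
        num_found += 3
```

Let's trace through this code step by step.

Initialize: num_found = 0
Initialize: arr = [29, 13, 7, 20, 19, 24, 15]
Entering loop: for elem in arr:

After execution: num_found = 17
17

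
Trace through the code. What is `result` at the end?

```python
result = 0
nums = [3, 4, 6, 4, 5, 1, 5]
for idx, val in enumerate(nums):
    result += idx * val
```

Let's trace through this code step by step.

Initialize: result = 0
Initialize: nums = [3, 4, 6, 4, 5, 1, 5]
Entering loop: for idx, val in enumerate(nums):

After execution: result = 83
83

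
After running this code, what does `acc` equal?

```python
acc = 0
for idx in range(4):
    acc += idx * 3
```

Let's trace through this code step by step.

Initialize: acc = 0
Entering loop: for idx in range(4):

After execution: acc = 18
18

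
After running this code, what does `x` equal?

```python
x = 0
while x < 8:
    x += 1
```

Let's trace through this code step by step.

Initialize: x = 0
Entering loop: while x < 8:

After execution: x = 8
8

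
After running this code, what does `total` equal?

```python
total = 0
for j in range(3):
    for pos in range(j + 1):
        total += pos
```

Let's trace through this code step by step.

Initialize: total = 0
Entering loop: for j in range(3):

After execution: total = 4
4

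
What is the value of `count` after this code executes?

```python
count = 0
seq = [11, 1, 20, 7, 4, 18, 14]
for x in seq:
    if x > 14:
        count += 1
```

Let's trace through this code step by step.

Initialize: count = 0
Initialize: seq = [11, 1, 20, 7, 4, 18, 14]
Entering loop: for x in seq:

After execution: count = 2
2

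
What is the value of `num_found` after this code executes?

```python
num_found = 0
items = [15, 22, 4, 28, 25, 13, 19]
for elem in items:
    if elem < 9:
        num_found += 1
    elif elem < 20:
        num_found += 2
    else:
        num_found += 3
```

Let's trace through this code step by step.

Initialize: num_found = 0
Initialize: items = [15, 22, 4, 28, 25, 13, 19]
Entering loop: for elem in items:

After execution: num_found = 16
16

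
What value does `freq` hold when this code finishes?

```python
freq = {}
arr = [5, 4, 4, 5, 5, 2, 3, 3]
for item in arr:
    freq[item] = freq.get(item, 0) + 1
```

Let's trace through this code step by step.

Initialize: freq = {}
Initialize: arr = [5, 4, 4, 5, 5, 2, 3, 3]
Entering loop: for item in arr:

After execution: freq = {5: 3, 4: 2, 2: 1, 3: 2}
{5: 3, 4: 2, 2: 1, 3: 2}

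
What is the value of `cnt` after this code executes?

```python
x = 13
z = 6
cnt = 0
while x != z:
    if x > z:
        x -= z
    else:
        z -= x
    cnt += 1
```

Let's trace through this code step by step.

Initialize: x = 13
Initialize: z = 6
Initialize: cnt = 0
Entering loop: while x != z:

After execution: cnt = 7
7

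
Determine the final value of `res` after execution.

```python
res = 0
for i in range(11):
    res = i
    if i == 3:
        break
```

Let's trace through this code step by step.

Initialize: res = 0
Entering loop: for i in range(11):

After execution: res = 3
3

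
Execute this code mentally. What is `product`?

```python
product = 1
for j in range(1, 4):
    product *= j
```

Let's trace through this code step by step.

Initialize: product = 1
Entering loop: for j in range(1, 4):

After execution: product = 6
6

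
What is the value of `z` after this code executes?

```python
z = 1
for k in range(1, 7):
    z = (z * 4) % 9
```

Let's trace through this code step by step.

Initialize: z = 1
Entering loop: for k in range(1, 7):

After execution: z = 1
1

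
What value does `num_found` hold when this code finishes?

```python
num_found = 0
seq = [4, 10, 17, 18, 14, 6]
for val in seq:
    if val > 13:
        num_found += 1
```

Let's trace through this code step by step.

Initialize: num_found = 0
Initialize: seq = [4, 10, 17, 18, 14, 6]
Entering loop: for val in seq:

After execution: num_found = 3
3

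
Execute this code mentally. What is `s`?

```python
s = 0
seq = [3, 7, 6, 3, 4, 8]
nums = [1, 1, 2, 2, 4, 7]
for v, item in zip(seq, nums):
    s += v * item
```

Let's trace through this code step by step.

Initialize: s = 0
Initialize: seq = [3, 7, 6, 3, 4, 8]
Initialize: nums = [1, 1, 2, 2, 4, 7]
Entering loop: for v, item in zip(seq, nums):

After execution: s = 100
100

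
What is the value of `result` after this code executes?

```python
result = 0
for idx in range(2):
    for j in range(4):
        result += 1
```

Let's trace through this code step by step.

Initialize: result = 0
Entering loop: for idx in range(2):

After execution: result = 8
8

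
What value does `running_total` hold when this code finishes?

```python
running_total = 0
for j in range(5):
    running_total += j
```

Let's trace through this code step by step.

Initialize: running_total = 0
Entering loop: for j in range(5):

After execution: running_total = 10
10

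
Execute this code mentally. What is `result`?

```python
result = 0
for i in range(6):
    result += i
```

Let's trace through this code step by step.

Initialize: result = 0
Entering loop: for i in range(6):

After execution: result = 15
15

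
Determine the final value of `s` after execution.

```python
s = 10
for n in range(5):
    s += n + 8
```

Let's trace through this code step by step.

Initialize: s = 10
Entering loop: for n in range(5):

After execution: s = 60
60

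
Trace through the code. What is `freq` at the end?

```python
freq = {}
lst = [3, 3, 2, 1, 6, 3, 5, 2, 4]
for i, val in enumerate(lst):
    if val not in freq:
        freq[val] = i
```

Let's trace through this code step by step.

Initialize: freq = {}
Initialize: lst = [3, 3, 2, 1, 6, 3, 5, 2, 4]
Entering loop: for i, val in enumerate(lst):

After execution: freq = {3: 0, 2: 2, 1: 3, 6: 4, 5: 6, 4: 8}
{3: 0, 2: 2, 1: 3, 6: 4, 5: 6, 4: 8}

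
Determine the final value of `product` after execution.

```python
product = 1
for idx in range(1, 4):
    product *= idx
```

Let's trace through this code step by step.

Initialize: product = 1
Entering loop: for idx in range(1, 4):

After execution: product = 6
6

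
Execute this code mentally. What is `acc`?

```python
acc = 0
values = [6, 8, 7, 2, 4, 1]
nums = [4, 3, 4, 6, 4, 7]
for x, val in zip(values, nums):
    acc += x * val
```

Let's trace through this code step by step.

Initialize: acc = 0
Initialize: values = [6, 8, 7, 2, 4, 1]
Initialize: nums = [4, 3, 4, 6, 4, 7]
Entering loop: for x, val in zip(values, nums):

After execution: acc = 111
111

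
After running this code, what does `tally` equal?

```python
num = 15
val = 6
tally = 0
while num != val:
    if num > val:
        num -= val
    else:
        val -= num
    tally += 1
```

Let's trace through this code step by step.

Initialize: num = 15
Initialize: val = 6
Initialize: tally = 0
Entering loop: while num != val:

After execution: tally = 3
3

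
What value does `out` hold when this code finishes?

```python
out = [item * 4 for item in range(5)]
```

Let's trace through this code step by step.

Initialize: out = [item * 4 for item in range(5)]

After execution: out = [0, 4, 8, 12, 16]
[0, 4, 8, 12, 16]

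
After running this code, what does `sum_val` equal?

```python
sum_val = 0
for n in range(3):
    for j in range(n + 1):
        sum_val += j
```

Let's trace through this code step by step.

Initialize: sum_val = 0
Entering loop: for n in range(3):

After execution: sum_val = 4
4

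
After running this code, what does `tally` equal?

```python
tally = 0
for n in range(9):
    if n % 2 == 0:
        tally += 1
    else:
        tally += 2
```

Let's trace through this code step by step.

Initialize: tally = 0
Entering loop: for n in range(9):

After execution: tally = 13
13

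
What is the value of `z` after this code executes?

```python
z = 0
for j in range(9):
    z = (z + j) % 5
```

Let's trace through this code step by step.

Initialize: z = 0
Entering loop: for j in range(9):

After execution: z = 1
1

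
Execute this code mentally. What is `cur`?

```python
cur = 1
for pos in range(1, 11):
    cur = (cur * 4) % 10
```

Let's trace through this code step by step.

Initialize: cur = 1
Entering loop: for pos in range(1, 11):

After execution: cur = 6
6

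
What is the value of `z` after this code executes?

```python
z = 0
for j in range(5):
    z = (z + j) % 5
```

Let's trace through this code step by step.

Initialize: z = 0
Entering loop: for j in range(5):

After execution: z = 0
0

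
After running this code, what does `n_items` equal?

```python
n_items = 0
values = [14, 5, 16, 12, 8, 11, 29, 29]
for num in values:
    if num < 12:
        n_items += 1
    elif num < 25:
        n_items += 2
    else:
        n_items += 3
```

Let's trace through this code step by step.

Initialize: n_items = 0
Initialize: values = [14, 5, 16, 12, 8, 11, 29, 29]
Entering loop: for num in values:

After execution: n_items = 15
15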